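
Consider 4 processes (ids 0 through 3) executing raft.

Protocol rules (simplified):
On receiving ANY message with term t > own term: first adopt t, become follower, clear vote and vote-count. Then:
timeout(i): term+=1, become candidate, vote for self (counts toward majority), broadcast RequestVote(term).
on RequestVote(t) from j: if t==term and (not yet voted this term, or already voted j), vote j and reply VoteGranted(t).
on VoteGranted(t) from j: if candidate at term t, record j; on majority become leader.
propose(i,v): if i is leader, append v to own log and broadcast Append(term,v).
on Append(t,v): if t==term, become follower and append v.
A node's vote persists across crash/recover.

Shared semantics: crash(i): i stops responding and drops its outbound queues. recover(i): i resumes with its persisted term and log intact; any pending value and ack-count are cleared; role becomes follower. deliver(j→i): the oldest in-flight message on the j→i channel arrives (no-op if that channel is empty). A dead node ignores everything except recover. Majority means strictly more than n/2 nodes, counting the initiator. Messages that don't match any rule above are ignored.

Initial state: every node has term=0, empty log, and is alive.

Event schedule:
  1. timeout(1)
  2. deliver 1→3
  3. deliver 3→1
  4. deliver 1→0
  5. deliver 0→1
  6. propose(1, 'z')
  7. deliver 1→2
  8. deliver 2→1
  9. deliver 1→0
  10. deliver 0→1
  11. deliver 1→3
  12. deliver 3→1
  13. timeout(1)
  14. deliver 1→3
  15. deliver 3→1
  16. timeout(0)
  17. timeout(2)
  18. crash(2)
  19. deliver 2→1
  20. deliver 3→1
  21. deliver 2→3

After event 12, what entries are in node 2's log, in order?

empty

step 1 timeout(1): 1={cand,t=1,log=-}
step 2 deliver 1→3: 3={foll,t=1,log=-}
step 3 deliver 3→1: —
step 4 deliver 1→0: 0={foll,t=1,log=-}
step 5 deliver 0→1: 1={lead,t=1,log=-}
step 6 propose(1,'z'): 1={lead,t=1,log=z}
step 7 deliver 1→2: 2={foll,t=1,log=-}
step 8 deliver 2→1: —
step 9 deliver 1→0: 0={foll,t=1,log=z}
step 10 deliver 0→1: —
step 11 deliver 1→3: 3={foll,t=1,log=z}
step 12 deliver 3→1: —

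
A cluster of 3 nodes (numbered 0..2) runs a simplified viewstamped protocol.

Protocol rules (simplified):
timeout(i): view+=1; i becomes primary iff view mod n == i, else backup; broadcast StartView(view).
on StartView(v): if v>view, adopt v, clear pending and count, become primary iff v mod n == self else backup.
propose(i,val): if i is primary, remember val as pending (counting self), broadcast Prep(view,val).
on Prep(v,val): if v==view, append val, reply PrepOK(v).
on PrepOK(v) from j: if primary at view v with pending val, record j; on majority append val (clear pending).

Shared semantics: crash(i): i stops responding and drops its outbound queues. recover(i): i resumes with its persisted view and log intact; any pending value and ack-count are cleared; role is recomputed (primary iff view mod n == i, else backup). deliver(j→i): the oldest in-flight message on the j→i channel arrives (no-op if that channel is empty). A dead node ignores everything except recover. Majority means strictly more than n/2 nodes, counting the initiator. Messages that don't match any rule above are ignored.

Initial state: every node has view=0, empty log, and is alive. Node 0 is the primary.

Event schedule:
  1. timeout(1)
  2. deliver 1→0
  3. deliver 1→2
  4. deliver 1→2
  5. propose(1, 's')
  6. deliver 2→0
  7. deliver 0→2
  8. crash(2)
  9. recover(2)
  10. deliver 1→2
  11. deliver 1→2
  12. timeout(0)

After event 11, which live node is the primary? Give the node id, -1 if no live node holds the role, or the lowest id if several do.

[1] timeout(1) → N1(prim v1 [-])
[2] deliver 1→0 → N0(back v1 [-])
[3] deliver 1→2 → N2(back v1 [-])
[4] deliver 1→2 → ∅
[5] propose(1,'s') → ∅
[6] deliver 2→0 → ∅
[7] deliver 0→2 → ∅
[8] crash(2) → N2(✗back v1 [-])
[9] recover(2) → N2(back v1 [-])
[10] deliver 1→2 → N2(back v1 [s])
[11] deliver 1→2 → ∅

1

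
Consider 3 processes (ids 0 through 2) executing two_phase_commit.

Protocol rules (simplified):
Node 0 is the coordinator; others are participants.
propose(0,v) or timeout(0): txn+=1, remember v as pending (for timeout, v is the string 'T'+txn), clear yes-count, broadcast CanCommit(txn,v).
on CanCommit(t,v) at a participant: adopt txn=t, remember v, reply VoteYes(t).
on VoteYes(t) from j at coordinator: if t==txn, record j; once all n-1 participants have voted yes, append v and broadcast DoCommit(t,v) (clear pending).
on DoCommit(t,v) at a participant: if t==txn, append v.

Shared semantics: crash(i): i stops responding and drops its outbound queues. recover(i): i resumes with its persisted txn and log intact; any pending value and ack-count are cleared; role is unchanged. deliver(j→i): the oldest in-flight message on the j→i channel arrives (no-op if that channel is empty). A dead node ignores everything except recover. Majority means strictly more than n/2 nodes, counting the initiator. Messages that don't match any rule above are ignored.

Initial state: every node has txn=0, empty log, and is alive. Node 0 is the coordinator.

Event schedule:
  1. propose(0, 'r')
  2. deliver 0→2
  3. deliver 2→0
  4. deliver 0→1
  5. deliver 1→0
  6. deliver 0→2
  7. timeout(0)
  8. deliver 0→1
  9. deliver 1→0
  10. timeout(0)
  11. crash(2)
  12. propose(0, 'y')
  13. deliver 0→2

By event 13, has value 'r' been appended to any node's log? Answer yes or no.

e1 propose(0,'r'): 0[coor,t=1,-]
e2 deliver 0→2: 2[part,t=1,-]
e3 deliver 2→0: ·
e4 deliver 0→1: 1[part,t=1,-]
e5 deliver 1→0: 0[coor,t=1,r]
e6 deliver 0→2: 2[part,t=1,r]
e7 timeout(0): 0[coor,t=2,r]
e8 deliver 0→1: 1[part,t=1,r]
e9 deliver 1→0: ·
e10 timeout(0): 0[coor,t=3,r]
e11 crash(2): 2[✗part,t=1,r]
e12 propose(0,'y'): 0[coor,t=4,r]
e13 deliver 0→2: ·

yes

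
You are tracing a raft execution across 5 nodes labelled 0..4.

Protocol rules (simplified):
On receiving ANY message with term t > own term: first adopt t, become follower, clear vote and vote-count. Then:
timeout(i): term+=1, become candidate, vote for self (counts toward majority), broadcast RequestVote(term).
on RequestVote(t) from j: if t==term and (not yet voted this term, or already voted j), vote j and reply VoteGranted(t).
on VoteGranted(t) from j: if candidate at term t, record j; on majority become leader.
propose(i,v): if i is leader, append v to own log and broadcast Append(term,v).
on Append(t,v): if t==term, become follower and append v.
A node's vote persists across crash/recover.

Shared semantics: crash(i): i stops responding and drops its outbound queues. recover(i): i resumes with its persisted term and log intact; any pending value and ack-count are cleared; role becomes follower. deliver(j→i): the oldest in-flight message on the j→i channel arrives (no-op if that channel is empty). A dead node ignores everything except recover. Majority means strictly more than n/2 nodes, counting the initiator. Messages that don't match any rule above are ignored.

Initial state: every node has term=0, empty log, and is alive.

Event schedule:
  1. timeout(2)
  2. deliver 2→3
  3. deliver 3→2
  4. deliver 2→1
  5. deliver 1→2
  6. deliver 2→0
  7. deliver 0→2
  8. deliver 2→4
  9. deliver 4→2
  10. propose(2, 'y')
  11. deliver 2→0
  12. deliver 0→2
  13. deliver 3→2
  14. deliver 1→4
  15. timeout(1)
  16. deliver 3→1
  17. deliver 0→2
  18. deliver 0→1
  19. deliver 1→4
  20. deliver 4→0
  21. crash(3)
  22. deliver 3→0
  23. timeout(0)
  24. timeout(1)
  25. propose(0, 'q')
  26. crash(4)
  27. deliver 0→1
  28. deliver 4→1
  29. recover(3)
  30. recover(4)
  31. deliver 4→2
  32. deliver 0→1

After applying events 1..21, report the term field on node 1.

2

e1 timeout(2): 2[cand,t=1,-]
e2 deliver 2→3: 3[foll,t=1,-]
e3 deliver 3→2: ·
e4 deliver 2→1: 1[foll,t=1,-]
e5 deliver 1→2: 2[lead,t=1,-]
e6 deliver 2→0: 0[foll,t=1,-]
e7 deliver 0→2: ·
e8 deliver 2→4: 4[foll,t=1,-]
e9 deliver 4→2: ·
e10 propose(2,'y'): 2[lead,t=1,y]
e11 deliver 2→0: 0[foll,t=1,y]
e12 deliver 0→2: ·
e13 deliver 3→2: ·
e14 deliver 1→4: ·
e15 timeout(1): 1[cand,t=2,-]
e16 deliver 3→1: ·
e17 deliver 0→2: ·
e18 deliver 0→1: ·
e19 deliver 1→4: 4[foll,t=2,-]
e20 deliver 4→0: ·
e21 crash(3): 3[✗foll,t=1,-]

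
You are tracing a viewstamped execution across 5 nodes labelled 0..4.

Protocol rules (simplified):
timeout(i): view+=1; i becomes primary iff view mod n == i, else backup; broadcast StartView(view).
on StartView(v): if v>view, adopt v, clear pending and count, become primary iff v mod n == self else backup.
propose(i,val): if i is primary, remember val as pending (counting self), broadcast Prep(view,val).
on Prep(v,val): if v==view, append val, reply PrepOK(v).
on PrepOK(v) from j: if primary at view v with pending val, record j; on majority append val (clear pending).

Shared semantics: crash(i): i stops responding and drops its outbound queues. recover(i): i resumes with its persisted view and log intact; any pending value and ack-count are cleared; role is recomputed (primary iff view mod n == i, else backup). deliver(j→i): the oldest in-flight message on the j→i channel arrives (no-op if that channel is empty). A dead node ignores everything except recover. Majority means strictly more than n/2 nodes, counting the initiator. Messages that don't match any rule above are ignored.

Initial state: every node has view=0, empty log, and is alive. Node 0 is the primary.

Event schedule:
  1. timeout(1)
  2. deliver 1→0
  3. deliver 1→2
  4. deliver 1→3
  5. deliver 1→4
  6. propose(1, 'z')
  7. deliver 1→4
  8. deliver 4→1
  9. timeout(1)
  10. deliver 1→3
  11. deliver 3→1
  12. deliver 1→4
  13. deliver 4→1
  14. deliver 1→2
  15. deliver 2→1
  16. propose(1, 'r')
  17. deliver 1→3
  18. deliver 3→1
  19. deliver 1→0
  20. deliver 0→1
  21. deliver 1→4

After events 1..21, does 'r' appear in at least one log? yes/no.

no

step 1 timeout(1): 1={prim,v=1,log=-}
step 2 deliver 1→0: 0={back,v=1,log=-}
step 3 deliver 1→2: 2={back,v=1,log=-}
step 4 deliver 1→3: 3={back,v=1,log=-}
step 5 deliver 1→4: 4={back,v=1,log=-}
step 6 propose(1,'z'): —
step 7 deliver 1→4: 4={back,v=1,log=z}
step 8 deliver 4→1: —
step 9 timeout(1): 1={back,v=2,log=-}
step 10 deliver 1→3: 3={back,v=1,log=z}
step 11 deliver 3→1: —
step 12 deliver 1→4: 4={back,v=2,log=z}
step 13 deliver 4→1: —
step 14 deliver 1→2: 2={back,v=1,log=z}
step 15 deliver 2→1: —
step 16 propose(1,'r'): —
step 17 deliver 1→3: 3={back,v=2,log=z}
step 18 deliver 3→1: —
step 19 deliver 1→0: 0={back,v=1,log=z}
step 20 deliver 0→1: —
step 21 deliver 1→4: —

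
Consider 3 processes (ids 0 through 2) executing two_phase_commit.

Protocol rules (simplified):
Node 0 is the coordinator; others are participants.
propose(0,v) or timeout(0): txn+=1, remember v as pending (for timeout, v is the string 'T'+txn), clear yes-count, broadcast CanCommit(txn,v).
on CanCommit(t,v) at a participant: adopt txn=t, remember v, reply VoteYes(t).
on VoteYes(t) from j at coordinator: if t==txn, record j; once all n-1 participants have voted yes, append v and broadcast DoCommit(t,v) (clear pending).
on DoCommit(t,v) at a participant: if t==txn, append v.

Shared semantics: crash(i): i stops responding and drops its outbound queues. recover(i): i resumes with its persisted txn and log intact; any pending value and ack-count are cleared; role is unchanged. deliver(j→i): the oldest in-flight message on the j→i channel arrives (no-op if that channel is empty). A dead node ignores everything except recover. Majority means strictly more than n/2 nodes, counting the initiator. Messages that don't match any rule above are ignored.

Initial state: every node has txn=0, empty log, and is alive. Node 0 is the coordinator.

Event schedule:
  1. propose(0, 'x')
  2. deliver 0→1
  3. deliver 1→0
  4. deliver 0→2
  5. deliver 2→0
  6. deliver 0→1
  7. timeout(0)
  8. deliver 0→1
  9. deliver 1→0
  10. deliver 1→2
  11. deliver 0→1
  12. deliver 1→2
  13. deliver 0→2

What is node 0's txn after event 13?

2

step 1 propose(0,'x'): 0={coor,t=1,log=-}
step 2 deliver 0→1: 1={part,t=1,log=-}
step 3 deliver 1→0: —
step 4 deliver 0→2: 2={part,t=1,log=-}
step 5 deliver 2→0: 0={coor,t=1,log=x}
step 6 deliver 0→1: 1={part,t=1,log=x}
step 7 timeout(0): 0={coor,t=2,log=x}
step 8 deliver 0→1: 1={part,t=2,log=x}
step 9 deliver 1→0: —
step 10 deliver 1→2: —
step 11 deliver 0→1: —
step 12 deliver 1→2: —
step 13 deliver 0→2: 2={part,t=1,log=x}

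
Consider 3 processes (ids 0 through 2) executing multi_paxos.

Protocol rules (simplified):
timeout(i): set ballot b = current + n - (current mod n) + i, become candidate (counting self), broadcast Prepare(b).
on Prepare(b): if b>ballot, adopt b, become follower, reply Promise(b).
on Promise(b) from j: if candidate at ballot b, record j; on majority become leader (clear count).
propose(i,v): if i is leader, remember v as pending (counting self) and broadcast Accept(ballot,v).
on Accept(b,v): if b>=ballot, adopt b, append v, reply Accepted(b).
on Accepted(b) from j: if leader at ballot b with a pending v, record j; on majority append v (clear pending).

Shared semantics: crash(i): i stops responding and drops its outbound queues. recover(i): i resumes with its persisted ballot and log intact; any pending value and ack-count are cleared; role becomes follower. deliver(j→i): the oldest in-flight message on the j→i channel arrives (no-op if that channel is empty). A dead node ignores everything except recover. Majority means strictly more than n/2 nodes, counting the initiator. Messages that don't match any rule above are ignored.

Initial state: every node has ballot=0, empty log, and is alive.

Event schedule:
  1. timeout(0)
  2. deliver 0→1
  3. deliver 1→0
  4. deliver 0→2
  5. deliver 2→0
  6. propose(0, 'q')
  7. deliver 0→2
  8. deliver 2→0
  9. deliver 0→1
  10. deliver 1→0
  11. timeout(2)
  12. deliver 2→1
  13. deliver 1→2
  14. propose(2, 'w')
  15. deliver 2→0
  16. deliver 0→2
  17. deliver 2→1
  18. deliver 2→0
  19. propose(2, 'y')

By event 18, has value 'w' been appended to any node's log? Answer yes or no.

yes

step 1 timeout(0): 0={cand,b=3,log=-}
step 2 deliver 0→1: 1={foll,b=3,log=-}
step 3 deliver 1→0: 0={lead,b=3,log=-}
step 4 deliver 0→2: 2={foll,b=3,log=-}
step 5 deliver 2→0: —
step 6 propose(0,'q'): —
step 7 deliver 0→2: 2={foll,b=3,log=q}
step 8 deliver 2→0: 0={lead,b=3,log=q}
step 9 deliver 0→1: 1={foll,b=3,log=q}
step 10 deliver 1→0: —
step 11 timeout(2): 2={cand,b=8,log=q}
step 12 deliver 2→1: 1={foll,b=8,log=q}
step 13 deliver 1→2: 2={lead,b=8,log=q}
step 14 propose(2,'w'): —
step 15 deliver 2→0: 0={foll,b=8,log=q}
step 16 deliver 0→2: —
step 17 deliver 2→1: 1={foll,b=8,log=q,w}
step 18 deliver 2→0: 0={foll,b=8,log=q,w}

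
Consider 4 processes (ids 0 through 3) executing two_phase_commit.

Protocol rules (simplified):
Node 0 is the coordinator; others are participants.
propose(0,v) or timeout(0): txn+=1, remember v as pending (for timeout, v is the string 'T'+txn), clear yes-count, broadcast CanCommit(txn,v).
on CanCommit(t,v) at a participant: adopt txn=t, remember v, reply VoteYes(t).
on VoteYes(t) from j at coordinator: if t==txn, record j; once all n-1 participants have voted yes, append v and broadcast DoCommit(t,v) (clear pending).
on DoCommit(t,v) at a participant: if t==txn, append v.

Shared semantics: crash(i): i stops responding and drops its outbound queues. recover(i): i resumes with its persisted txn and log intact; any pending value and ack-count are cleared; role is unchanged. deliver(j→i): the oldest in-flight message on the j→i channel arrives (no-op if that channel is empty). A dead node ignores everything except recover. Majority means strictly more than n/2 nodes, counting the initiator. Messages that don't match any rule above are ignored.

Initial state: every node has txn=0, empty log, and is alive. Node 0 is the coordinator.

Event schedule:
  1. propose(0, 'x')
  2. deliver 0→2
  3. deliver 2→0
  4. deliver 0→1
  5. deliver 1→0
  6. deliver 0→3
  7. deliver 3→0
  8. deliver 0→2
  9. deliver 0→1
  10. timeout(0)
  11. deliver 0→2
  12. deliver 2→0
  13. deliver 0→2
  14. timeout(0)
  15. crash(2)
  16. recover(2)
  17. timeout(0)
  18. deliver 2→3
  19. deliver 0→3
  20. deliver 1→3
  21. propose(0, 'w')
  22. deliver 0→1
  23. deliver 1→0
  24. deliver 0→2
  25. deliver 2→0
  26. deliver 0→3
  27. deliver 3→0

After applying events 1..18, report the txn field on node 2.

2

after 1 — propose(0,'x'): n0:coor/t1/[-]
after 2 — deliver 0→2: n2:part/t1/[-]
after 3 — deliver 2→0: ·
after 4 — deliver 0→1: n1:part/t1/[-]
after 5 — deliver 1→0: ·
after 6 — deliver 0→3: n3:part/t1/[-]
after 7 — deliver 3→0: n0:coor/t1/[x]
after 8 — deliver 0→2: n2:part/t1/[x]
after 9 — deliver 0→1: n1:part/t1/[x]
after 10 — timeout(0): n0:coor/t2/[x]
after 11 — deliver 0→2: n2:part/t2/[x]
after 12 — deliver 2→0: ·
after 13 — deliver 0→2: ·
after 14 — timeout(0): n0:coor/t3/[x]
after 15 — crash(2): n2:✗part/t2/[x]
after 16 — recover(2): n2:part/t2/[x]
after 17 — timeout(0): n0:coor/t4/[x]
after 18 — deliver 2→3: ·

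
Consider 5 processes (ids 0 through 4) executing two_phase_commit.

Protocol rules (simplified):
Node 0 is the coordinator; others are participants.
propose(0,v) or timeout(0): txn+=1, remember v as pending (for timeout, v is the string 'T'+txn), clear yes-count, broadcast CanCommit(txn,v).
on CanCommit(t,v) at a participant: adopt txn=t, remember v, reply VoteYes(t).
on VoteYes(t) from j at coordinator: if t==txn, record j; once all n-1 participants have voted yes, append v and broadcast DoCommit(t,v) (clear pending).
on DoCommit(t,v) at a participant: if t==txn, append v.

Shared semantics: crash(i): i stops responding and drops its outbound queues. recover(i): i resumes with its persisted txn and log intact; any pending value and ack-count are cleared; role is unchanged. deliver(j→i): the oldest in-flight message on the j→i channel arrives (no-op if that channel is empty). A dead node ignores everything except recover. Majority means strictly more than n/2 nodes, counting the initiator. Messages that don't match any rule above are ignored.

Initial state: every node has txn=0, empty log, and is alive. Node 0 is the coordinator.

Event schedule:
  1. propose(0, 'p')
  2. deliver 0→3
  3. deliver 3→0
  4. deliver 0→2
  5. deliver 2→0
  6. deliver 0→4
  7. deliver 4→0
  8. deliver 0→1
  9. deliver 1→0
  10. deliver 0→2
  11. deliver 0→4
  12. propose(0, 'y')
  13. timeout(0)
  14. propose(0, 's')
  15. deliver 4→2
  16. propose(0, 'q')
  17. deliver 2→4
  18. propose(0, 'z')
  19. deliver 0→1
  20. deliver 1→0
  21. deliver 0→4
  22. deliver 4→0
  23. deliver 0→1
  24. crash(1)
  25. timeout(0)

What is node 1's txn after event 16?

1

e1 propose(0,'p'): 0[coor,t=1,-]
e2 deliver 0→3: 3[part,t=1,-]
e3 deliver 3→0: ·
e4 deliver 0→2: 2[part,t=1,-]
e5 deliver 2→0: ·
e6 deliver 0→4: 4[part,t=1,-]
e7 deliver 4→0: ·
e8 deliver 0→1: 1[part,t=1,-]
e9 deliver 1→0: 0[coor,t=1,p]
e10 deliver 0→2: 2[part,t=1,p]
e11 deliver 0→4: 4[part,t=1,p]
e12 propose(0,'y'): 0[coor,t=2,p]
e13 timeout(0): 0[coor,t=3,p]
e14 propose(0,'s'): 0[coor,t=4,p]
e15 deliver 4→2: ·
e16 propose(0,'q'): 0[coor,t=5,p]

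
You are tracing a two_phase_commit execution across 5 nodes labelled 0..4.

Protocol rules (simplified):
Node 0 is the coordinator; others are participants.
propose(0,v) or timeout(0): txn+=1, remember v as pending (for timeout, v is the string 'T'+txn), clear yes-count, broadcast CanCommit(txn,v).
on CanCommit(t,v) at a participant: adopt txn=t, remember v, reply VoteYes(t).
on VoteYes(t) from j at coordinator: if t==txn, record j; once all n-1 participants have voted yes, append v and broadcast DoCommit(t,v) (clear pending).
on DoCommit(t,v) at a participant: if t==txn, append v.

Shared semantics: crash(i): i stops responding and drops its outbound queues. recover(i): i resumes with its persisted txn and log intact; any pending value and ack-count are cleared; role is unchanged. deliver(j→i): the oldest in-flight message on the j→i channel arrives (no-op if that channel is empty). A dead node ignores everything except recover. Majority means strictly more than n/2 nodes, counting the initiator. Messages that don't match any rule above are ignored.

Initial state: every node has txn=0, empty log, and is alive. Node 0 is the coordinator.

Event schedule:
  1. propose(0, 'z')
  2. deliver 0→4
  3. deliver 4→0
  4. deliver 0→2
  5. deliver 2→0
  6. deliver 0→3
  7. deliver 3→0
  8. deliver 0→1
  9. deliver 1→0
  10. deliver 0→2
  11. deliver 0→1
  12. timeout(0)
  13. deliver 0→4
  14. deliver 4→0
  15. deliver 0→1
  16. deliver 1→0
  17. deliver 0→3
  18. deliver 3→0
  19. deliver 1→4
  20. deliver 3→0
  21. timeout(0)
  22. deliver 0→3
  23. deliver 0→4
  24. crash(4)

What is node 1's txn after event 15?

2

after 1 — propose(0,'z'): n0:coor/t1/[-]
after 2 — deliver 0→4: n4:part/t1/[-]
after 3 — deliver 4→0: ·
after 4 — deliver 0→2: n2:part/t1/[-]
after 5 — deliver 2→0: ·
after 6 — deliver 0→3: n3:part/t1/[-]
after 7 — deliver 3→0: ·
after 8 — deliver 0→1: n1:part/t1/[-]
after 9 — deliver 1→0: n0:coor/t1/[z]
after 10 — deliver 0→2: n2:part/t1/[z]
after 11 — deliver 0→1: n1:part/t1/[z]
after 12 — timeout(0): n0:coor/t2/[z]
after 13 — deliver 0→4: n4:part/t1/[z]
after 14 — deliver 4→0: ·
after 15 — deliver 0→1: n1:part/t2/[z]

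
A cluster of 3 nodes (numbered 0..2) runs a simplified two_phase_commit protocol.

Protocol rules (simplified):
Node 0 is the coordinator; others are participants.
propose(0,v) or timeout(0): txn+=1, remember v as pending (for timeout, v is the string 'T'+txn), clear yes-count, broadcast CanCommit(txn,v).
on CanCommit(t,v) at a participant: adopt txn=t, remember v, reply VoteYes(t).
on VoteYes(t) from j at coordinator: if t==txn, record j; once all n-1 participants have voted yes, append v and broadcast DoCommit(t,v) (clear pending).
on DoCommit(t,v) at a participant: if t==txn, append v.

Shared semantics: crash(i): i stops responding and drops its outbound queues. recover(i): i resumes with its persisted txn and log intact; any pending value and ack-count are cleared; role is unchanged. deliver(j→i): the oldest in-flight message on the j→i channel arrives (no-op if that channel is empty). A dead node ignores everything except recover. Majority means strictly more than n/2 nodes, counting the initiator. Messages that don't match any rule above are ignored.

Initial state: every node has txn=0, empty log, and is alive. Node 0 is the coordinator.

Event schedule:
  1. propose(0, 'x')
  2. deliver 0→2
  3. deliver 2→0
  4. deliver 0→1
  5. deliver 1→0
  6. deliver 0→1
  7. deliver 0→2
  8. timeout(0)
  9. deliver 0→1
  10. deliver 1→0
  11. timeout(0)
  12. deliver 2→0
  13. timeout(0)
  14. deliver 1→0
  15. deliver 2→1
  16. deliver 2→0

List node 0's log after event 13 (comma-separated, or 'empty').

x

after 1 — propose(0,'x'): n0:coor/t1/[-]
after 2 — deliver 0→2: n2:part/t1/[-]
after 3 — deliver 2→0: ·
after 4 — deliver 0→1: n1:part/t1/[-]
after 5 — deliver 1→0: n0:coor/t1/[x]
after 6 — deliver 0→1: n1:part/t1/[x]
after 7 — deliver 0→2: n2:part/t1/[x]
after 8 — timeout(0): n0:coor/t2/[x]
after 9 — deliver 0→1: n1:part/t2/[x]
after 10 — deliver 1→0: ·
after 11 — timeout(0): n0:coor/t3/[x]
after 12 — deliver 2→0: ·
after 13 — timeout(0): n0:coor/t4/[x]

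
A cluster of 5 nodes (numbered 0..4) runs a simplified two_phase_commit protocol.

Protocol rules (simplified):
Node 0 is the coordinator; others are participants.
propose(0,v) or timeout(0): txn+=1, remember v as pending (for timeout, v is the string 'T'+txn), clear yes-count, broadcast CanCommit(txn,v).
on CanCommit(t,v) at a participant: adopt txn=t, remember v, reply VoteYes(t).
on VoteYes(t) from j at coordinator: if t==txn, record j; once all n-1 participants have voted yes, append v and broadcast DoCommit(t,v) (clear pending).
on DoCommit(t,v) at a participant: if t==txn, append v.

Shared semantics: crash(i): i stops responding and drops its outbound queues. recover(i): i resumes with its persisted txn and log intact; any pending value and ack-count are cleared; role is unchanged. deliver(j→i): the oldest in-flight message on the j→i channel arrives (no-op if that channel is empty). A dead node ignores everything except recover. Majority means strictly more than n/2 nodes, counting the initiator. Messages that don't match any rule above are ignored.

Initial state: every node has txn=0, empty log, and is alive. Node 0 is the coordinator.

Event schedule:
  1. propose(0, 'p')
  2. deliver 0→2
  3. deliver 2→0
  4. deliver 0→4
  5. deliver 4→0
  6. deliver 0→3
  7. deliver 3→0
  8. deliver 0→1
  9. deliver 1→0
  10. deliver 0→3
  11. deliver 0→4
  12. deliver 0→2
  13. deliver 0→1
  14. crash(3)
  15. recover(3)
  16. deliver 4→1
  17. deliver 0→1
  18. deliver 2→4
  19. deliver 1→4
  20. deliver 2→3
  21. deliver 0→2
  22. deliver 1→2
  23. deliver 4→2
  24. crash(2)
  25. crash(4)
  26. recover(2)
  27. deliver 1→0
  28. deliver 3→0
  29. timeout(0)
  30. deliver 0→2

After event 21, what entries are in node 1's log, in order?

step 1 propose(0,'p'): 0={coor,t=1,log=-}
step 2 deliver 0→2: 2={part,t=1,log=-}
step 3 deliver 2→0: —
step 4 deliver 0→4: 4={part,t=1,log=-}
step 5 deliver 4→0: —
step 6 deliver 0→3: 3={part,t=1,log=-}
step 7 deliver 3→0: —
step 8 deliver 0→1: 1={part,t=1,log=-}
step 9 deliver 1→0: 0={coor,t=1,log=p}
step 10 deliver 0→3: 3={part,t=1,log=p}
step 11 deliver 0→4: 4={part,t=1,log=p}
step 12 deliver 0→2: 2={part,t=1,log=p}
step 13 deliver 0→1: 1={part,t=1,log=p}
step 14 crash(3): 3={✗part,t=1,log=p}
step 15 recover(3): 3={part,t=1,log=p}
step 16 deliver 4→1: —
step 17 deliver 0→1: —
step 18 deliver 2→4: —
step 19 deliver 1→4: —
step 20 deliver 2→3: —
step 21 deliver 0→2: —

p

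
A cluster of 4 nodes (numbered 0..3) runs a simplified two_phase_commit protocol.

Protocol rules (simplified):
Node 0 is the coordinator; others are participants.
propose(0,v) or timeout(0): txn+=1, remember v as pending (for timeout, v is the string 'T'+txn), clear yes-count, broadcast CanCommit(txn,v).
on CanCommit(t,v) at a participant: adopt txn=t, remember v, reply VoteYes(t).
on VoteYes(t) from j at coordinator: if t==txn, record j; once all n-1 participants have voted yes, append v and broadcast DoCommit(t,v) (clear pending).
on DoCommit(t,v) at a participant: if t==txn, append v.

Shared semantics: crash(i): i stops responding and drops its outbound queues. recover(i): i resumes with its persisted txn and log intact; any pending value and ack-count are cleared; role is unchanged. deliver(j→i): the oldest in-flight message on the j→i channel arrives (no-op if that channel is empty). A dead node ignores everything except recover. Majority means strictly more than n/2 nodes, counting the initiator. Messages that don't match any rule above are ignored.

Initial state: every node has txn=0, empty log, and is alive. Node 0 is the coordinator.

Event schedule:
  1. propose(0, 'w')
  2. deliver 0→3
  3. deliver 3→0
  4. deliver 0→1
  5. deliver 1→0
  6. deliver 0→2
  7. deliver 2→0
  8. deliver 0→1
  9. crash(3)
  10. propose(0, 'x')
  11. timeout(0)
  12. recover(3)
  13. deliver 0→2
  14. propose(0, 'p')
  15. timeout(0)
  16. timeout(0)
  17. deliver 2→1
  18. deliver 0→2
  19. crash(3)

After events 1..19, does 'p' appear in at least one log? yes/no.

[1] propose(0,'w') → N0(coor t1 [-])
[2] deliver 0→3 → N3(part t1 [-])
[3] deliver 3→0 → ∅
[4] deliver 0→1 → N1(part t1 [-])
[5] deliver 1→0 → ∅
[6] deliver 0→2 → N2(part t1 [-])
[7] deliver 2→0 → N0(coor t1 [w])
[8] deliver 0→1 → N1(part t1 [w])
[9] crash(3) → N3(✗part t1 [-])
[10] propose(0,'x') → N0(coor t2 [w])
[11] timeout(0) → N0(coor t3 [w])
[12] recover(3) → N3(part t1 [-])
[13] deliver 0→2 → N2(part t1 [w])
[14] propose(0,'p') → N0(coor t4 [w])
[15] timeout(0) → N0(coor t5 [w])
[16] timeout(0) → N0(coor t6 [w])
[17] deliver 2→1 → ∅
[18] deliver 0→2 → N2(part t2 [w])
[19] crash(3) → N3(✗part t1 [-])

no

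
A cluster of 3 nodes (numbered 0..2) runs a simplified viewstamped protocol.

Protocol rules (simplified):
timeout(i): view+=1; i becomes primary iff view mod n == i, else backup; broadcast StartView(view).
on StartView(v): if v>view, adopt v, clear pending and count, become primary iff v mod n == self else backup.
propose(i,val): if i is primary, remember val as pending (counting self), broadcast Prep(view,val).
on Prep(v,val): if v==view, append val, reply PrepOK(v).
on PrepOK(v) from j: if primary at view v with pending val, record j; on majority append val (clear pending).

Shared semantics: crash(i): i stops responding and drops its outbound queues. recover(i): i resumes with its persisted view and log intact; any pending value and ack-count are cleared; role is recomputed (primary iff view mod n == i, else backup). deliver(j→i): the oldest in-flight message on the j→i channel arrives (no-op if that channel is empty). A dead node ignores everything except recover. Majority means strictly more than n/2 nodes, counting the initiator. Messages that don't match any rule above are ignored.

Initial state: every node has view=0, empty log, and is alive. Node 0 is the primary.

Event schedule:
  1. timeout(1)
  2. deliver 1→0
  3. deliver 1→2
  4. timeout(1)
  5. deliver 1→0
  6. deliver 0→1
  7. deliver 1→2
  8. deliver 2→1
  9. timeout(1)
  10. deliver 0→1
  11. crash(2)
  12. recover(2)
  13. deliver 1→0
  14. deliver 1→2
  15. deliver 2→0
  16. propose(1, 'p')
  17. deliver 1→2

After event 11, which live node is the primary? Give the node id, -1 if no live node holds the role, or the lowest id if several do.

after 1 — timeout(1): n1:prim/v1/[-]
after 2 — deliver 1→0: n0:back/v1/[-]
after 3 — deliver 1→2: n2:back/v1/[-]
after 4 — timeout(1): n1:back/v2/[-]
after 5 — deliver 1→0: n0:back/v2/[-]
after 6 — deliver 0→1: ·
after 7 — deliver 1→2: n2:prim/v2/[-]
after 8 — deliver 2→1: ·
after 9 — timeout(1): n1:back/v3/[-]
after 10 — deliver 0→1: ·
after 11 — crash(2): n2:✗prim/v2/[-]

-1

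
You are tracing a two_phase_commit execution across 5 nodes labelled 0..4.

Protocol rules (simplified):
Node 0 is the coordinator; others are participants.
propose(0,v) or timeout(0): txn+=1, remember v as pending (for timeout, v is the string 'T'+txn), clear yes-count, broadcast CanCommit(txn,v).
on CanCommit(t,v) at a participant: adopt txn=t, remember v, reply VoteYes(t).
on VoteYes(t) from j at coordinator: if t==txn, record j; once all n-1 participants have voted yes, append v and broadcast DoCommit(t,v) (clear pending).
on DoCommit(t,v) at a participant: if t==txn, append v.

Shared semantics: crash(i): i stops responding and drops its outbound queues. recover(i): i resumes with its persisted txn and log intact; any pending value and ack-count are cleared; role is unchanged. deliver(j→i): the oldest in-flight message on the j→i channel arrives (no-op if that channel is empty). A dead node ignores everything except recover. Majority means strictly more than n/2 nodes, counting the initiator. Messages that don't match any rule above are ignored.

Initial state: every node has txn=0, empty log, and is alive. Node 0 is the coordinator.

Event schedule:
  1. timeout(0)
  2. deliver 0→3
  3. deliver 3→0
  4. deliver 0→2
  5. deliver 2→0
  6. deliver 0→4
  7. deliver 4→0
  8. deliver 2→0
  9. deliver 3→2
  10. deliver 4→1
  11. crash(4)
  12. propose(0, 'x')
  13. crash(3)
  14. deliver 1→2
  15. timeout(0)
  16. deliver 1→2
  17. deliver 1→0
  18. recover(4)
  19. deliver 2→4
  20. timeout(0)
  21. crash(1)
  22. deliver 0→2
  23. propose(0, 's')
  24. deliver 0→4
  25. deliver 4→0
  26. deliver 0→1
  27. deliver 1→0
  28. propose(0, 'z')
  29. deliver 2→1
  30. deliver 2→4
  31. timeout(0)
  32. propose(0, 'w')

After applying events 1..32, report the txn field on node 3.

1. timeout(0):  <0:coor t1 ->
2. deliver 0→3:  <3:part t1 ->
3. deliver 3→0:  nop
4. deliver 0→2:  <2:part t1 ->
5. deliver 2→0:  nop
6. deliver 0→4:  <4:part t1 ->
7. deliver 4→0:  nop
8. deliver 2→0:  nop
9. deliver 3→2:  nop
10. deliver 4→1:  nop
11. crash(4):  <4:✗part t1 ->
12. propose(0,'x'):  <0:coor t2 ->
13. crash(3):  <3:✗part t1 ->
14. deliver 1→2:  nop
15. timeout(0):  <0:coor t3 ->
16. deliver 1→2:  nop
17. deliver 1→0:  nop
18. recover(4):  <4:part t1 ->
19. deliver 2→4:  nop
20. timeout(0):  <0:coor t4 ->
21. crash(1):  <1:✗part t0 ->
22. deliver 0→2:  <2:part t2 ->
23. propose(0,'s'):  <0:coor t5 ->
24. deliver 0→4:  <4:part t2 ->
25. deliver 4→0:  nop
26. deliver 0→1:  nop
27. deliver 1→0:  nop
28. propose(0,'z'):  <0:coor t6 ->
29. deliver 2→1:  nop
30. deliver 2→4:  nop
31. timeout(0):  <0:coor t7 ->
32. propose(0,'w'):  <0:coor t8 ->

1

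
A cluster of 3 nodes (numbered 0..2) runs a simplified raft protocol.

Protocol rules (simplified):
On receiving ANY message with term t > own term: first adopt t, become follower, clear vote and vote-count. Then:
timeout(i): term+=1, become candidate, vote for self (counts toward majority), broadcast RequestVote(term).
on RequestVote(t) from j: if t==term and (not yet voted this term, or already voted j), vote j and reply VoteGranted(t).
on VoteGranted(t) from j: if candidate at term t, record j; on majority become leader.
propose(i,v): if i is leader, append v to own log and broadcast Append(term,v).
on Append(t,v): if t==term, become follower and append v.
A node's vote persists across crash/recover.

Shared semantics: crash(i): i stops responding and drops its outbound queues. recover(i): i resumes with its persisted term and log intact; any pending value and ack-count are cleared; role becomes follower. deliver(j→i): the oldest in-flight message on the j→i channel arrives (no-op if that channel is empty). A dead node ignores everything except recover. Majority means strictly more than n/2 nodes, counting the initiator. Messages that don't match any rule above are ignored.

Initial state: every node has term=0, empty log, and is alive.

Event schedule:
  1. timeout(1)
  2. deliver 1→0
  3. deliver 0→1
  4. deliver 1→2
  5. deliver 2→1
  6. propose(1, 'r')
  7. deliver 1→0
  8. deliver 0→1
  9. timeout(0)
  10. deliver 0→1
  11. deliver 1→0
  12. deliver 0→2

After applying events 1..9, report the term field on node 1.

[1] timeout(1) → N1(cand t1 [-])
[2] deliver 1→0 → N0(foll t1 [-])
[3] deliver 0→1 → N1(lead t1 [-])
[4] deliver 1→2 → N2(foll t1 [-])
[5] deliver 2→1 → ∅
[6] propose(1,'r') → N1(lead t1 [r])
[7] deliver 1→0 → N0(foll t1 [r])
[8] deliver 0→1 → ∅
[9] timeout(0) → N0(cand t2 [r])

1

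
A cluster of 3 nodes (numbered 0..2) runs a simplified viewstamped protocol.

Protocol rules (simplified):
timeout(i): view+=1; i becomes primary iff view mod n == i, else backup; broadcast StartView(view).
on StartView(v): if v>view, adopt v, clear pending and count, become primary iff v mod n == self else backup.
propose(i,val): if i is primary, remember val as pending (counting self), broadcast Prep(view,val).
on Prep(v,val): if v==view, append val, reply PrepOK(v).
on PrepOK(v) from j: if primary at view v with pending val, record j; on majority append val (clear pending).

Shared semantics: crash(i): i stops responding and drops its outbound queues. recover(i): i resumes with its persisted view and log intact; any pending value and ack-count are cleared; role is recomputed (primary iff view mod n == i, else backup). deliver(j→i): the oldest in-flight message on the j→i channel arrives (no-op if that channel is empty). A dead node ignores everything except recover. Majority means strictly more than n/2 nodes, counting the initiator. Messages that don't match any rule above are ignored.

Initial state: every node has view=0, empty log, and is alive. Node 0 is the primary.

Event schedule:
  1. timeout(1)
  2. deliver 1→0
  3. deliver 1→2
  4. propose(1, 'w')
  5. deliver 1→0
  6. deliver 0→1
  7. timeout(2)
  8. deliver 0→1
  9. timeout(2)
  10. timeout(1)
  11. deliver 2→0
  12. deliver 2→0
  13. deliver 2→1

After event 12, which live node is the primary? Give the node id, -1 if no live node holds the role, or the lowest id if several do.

e1 timeout(1): 1[prim,v=1,-]
e2 deliver 1→0: 0[back,v=1,-]
e3 deliver 1→2: 2[back,v=1,-]
e4 propose(1,'w'): ·
e5 deliver 1→0: 0[back,v=1,w]
e6 deliver 0→1: 1[prim,v=1,w]
e7 timeout(2): 2[prim,v=2,-]
e8 deliver 0→1: ·
e9 timeout(2): 2[back,v=3,-]
e10 timeout(1): 1[back,v=2,w]
e11 deliver 2→0: 0[back,v=2,w]
e12 deliver 2→0: 0[prim,v=3,w]

0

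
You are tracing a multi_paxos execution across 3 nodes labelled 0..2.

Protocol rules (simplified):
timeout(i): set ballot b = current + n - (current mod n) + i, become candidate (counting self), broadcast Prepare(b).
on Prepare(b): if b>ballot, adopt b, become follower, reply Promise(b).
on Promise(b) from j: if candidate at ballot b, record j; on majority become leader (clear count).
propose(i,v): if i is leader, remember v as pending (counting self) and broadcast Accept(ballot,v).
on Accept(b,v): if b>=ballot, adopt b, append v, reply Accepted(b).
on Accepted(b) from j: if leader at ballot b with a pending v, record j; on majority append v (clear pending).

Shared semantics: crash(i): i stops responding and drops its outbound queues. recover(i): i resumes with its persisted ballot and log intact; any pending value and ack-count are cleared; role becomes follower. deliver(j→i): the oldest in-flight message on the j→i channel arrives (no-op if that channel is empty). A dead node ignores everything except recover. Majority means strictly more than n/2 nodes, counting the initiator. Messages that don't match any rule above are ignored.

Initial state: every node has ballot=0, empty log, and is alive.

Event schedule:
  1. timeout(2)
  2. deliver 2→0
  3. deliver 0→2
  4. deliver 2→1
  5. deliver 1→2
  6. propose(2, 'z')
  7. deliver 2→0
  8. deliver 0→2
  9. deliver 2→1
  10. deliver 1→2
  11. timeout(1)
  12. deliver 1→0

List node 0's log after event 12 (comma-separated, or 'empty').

1. timeout(2):  <2:cand b5 ->
2. deliver 2→0:  <0:foll b5 ->
3. deliver 0→2:  <2:lead b5 ->
4. deliver 2→1:  <1:foll b5 ->
5. deliver 1→2:  nop
6. propose(2,'z'):  nop
7. deliver 2→0:  <0:foll b5 z>
8. deliver 0→2:  <2:lead b5 z>
9. deliver 2→1:  <1:foll b5 z>
10. deliver 1→2:  nop
11. timeout(1):  <1:cand b7 z>
12. deliver 1→0:  <0:foll b7 z>

z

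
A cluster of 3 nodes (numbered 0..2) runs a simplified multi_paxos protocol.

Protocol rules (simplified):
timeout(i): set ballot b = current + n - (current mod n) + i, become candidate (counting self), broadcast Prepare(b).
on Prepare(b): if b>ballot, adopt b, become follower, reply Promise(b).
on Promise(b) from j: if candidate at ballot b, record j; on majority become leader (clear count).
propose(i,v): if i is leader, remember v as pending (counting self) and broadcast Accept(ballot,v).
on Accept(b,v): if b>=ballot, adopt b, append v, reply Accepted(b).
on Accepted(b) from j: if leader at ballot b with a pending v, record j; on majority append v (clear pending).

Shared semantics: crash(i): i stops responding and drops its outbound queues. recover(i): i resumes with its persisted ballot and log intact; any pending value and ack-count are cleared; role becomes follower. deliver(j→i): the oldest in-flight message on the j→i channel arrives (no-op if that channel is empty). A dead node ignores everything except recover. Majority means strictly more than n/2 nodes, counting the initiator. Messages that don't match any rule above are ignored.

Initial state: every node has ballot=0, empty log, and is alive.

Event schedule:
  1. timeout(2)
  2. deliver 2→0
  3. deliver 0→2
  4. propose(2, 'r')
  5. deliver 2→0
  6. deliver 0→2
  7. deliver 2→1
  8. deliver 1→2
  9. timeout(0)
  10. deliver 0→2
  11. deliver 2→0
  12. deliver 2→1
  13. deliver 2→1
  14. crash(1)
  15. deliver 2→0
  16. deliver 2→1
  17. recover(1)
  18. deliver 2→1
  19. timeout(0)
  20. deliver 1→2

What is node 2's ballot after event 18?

6

[1] timeout(2) → N2(cand b5 [-])
[2] deliver 2→0 → N0(foll b5 [-])
[3] deliver 0→2 → N2(lead b5 [-])
[4] propose(2,'r') → ∅
[5] deliver 2→0 → N0(foll b5 [r])
[6] deliver 0→2 → N2(lead b5 [r])
[7] deliver 2→1 → N1(foll b5 [-])
[8] deliver 1→2 → ∅
[9] timeout(0) → N0(cand b6 [r])
[10] deliver 0→2 → N2(foll b6 [r])
[11] deliver 2→0 → N0(lead b6 [r])
[12] deliver 2→1 → N1(foll b5 [r])
[13] deliver 2→1 → ∅
[14] crash(1) → N1(✗foll b5 [r])
[15] deliver 2→0 → ∅
[16] deliver 2→1 → ∅
[17] recover(1) → N1(foll b5 [r])
[18] deliver 2→1 → ∅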